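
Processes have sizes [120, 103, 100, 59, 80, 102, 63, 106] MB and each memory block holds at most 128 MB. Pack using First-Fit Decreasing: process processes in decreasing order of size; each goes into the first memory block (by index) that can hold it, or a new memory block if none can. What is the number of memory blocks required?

7 memory blocks

Sorted descending: 120, 106, 103, 102, 100, 80, 63, 59.
memory block 1: place 120 MB, 8 MB left
memory block 2: place 106 MB, 22 MB left
memory block 3: place 103 MB, 25 MB left
memory block 4: place 102 MB, 26 MB left
memory block 5: place 100 MB, 28 MB left
memory block 6: place 80 MB, 48 MB left
memory block 7: place 63 MB, 65 MB left
memory block 7: place 59 MB, 6 MB left
Final memory blocks: [120] [106] [103] [102] [100] [80] [63,59].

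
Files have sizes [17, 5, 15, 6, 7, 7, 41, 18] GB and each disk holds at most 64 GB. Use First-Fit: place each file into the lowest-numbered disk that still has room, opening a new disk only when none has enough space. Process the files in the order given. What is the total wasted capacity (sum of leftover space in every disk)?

Put 17 GB in disk 1; 47 GB remain.
Put 5 GB in disk 1; 42 GB remain.
Put 15 GB in disk 1; 27 GB remain.
Put 6 GB in disk 1; 21 GB remain.
Put 7 GB in disk 1; 14 GB remain.
Put 7 GB in disk 1; 7 GB remain.
Put 41 GB in disk 2; 23 GB remain.
Put 18 GB in disk 2; 5 GB remain.
2 disks × 64 GB = 128 GB; used 116 GB; unused 12 GB.

12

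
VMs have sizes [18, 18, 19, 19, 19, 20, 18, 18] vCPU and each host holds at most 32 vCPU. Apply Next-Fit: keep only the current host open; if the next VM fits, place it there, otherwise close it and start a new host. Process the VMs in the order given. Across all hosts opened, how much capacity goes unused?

18 vCPU → host 1 (remaining 14 vCPU)
18 vCPU → host 2 (remaining 14 vCPU)
19 vCPU → host 3 (remaining 13 vCPU)
19 vCPU → host 4 (remaining 13 vCPU)
19 vCPU → host 5 (remaining 13 vCPU)
20 vCPU → host 6 (remaining 12 vCPU)
18 vCPU → host 7 (remaining 14 vCPU)
18 vCPU → host 8 (remaining 14 vCPU)
8 hosts × 32 vCPU = 256 vCPU; used 149 vCPU; unused 107 vCPU.

107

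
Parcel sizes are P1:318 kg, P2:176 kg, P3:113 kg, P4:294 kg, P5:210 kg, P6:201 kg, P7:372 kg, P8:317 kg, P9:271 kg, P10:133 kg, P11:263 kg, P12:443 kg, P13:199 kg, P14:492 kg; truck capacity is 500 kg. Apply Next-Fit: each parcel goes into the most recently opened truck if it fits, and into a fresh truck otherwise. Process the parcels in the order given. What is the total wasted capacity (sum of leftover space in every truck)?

1198

truck 1: place P1 (318 kg), 182 kg left
truck 1: place P2 (176 kg), 6 kg left
truck 2: place P3 (113 kg), 387 kg left
truck 2: place P4 (294 kg), 93 kg left
truck 3: place P5 (210 kg), 290 kg left
truck 3: place P6 (201 kg), 89 kg left
truck 4: place P7 (372 kg), 128 kg left
truck 5: place P8 (317 kg), 183 kg left
truck 6: place P9 (271 kg), 229 kg left
truck 6: place P10 (133 kg), 96 kg left
truck 7: place P11 (263 kg), 237 kg left
truck 8: place P12 (443 kg), 57 kg left
truck 9: place P13 (199 kg), 301 kg left
truck 10: place P14 (492 kg), 8 kg left
10 trucks × 500 kg = 5000 kg; used 3802 kg; unused 1198 kg.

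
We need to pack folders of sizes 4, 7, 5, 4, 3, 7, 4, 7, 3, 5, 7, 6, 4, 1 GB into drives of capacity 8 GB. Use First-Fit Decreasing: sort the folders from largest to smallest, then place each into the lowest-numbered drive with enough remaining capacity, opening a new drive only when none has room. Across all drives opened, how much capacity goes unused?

5

Sorted descending: 7, 7, 7, 7, 6, 5, 5, 4, 4, 4, 4, 3, 3, 1.
7 GB → drive 1 (remaining 1 GB)
7 GB → drive 2 (remaining 1 GB)
7 GB → drive 3 (remaining 1 GB)
7 GB → drive 4 (remaining 1 GB)
6 GB → drive 5 (remaining 2 GB)
5 GB → drive 6 (remaining 3 GB)
5 GB → drive 7 (remaining 3 GB)
4 GB → drive 8 (remaining 4 GB)
4 GB → drive 8 (remaining 0 GB)
4 GB → drive 9 (remaining 4 GB)
4 GB → drive 9 (remaining 0 GB)
3 GB → drive 6 (remaining 0 GB)
3 GB → drive 7 (remaining 0 GB)
1 GB → drive 1 (remaining 0 GB)
9 drives × 8 GB = 72 GB; used 67 GB; unused 5 GB.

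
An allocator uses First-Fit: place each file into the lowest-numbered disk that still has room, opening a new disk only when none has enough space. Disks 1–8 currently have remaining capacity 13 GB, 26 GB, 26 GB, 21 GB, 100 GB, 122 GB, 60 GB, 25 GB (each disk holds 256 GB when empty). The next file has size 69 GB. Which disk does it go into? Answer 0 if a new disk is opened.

Disks with room: disk 5 (100 GB), disk 6 (122 GB).
The first with room is disk 5.

5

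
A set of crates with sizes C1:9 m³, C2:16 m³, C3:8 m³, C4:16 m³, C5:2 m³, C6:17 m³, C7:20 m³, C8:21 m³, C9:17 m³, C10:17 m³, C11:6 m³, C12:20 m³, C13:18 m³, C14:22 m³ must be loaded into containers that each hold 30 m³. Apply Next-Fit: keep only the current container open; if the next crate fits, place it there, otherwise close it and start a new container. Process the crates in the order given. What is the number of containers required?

C1 (9 m³) → container 1 (remaining 21 m³)
C2 (16 m³) → container 1 (remaining 5 m³)
C3 (8 m³) → container 2 (remaining 22 m³)
C4 (16 m³) → container 2 (remaining 6 m³)
C5 (2 m³) → container 2 (remaining 4 m³)
C6 (17 m³) → container 3 (remaining 13 m³)
C7 (20 m³) → container 4 (remaining 10 m³)
C8 (21 m³) → container 5 (remaining 9 m³)
C9 (17 m³) → container 6 (remaining 13 m³)
C10 (17 m³) → container 7 (remaining 13 m³)
C11 (6 m³) → container 7 (remaining 7 m³)
C12 (20 m³) → container 8 (remaining 10 m³)
C13 (18 m³) → container 9 (remaining 12 m³)
C14 (22 m³) → container 10 (remaining 8 m³)

10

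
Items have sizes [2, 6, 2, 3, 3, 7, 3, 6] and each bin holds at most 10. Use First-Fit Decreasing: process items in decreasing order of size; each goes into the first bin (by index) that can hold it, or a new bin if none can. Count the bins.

Sorted descending: 7, 6, 6, 3, 3, 3, 2, 2.
bin 1: place 7, 3 left
bin 2: place 6, 4 left
bin 3: place 6, 4 left
bin 1: place 3, 0 left
bin 2: place 3, 1 left
bin 3: place 3, 1 left
bin 4: place 2, 8 left
bin 4: place 2, 6 left

4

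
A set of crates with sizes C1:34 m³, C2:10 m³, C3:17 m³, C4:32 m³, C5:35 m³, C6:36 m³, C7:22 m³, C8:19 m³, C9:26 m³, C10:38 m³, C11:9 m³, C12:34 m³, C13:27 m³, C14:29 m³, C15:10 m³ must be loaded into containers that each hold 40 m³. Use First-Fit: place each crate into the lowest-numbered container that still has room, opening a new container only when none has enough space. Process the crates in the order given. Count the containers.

12

container 1: place C1 (34 m³), 6 m³ left
container 2: place C2 (10 m³), 30 m³ left
container 2: place C3 (17 m³), 13 m³ left
container 3: place C4 (32 m³), 8 m³ left
container 4: place C5 (35 m³), 5 m³ left
container 5: place C6 (36 m³), 4 m³ left
container 6: place C7 (22 m³), 18 m³ left
container 7: place C8 (19 m³), 21 m³ left
container 8: place C9 (26 m³), 14 m³ left
container 9: place C10 (38 m³), 2 m³ left
container 2: place C11 (9 m³), 4 m³ left
container 10: place C12 (34 m³), 6 m³ left
container 11: place C13 (27 m³), 13 m³ left
container 12: place C14 (29 m³), 11 m³ left
container 6: place C15 (10 m³), 8 m³ left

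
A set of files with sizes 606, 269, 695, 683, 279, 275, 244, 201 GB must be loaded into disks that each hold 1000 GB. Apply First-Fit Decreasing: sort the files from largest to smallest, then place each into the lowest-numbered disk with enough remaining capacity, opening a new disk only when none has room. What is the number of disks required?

4

Sorted descending: 695, 683, 606, 279, 275, 269, 244, 201.
Put 695 GB in disk 1; 305 GB remain.
Put 683 GB in disk 2; 317 GB remain.
Put 606 GB in disk 3; 394 GB remain.
Put 279 GB in disk 1; 26 GB remain.
Put 275 GB in disk 2; 42 GB remain.
Put 269 GB in disk 3; 125 GB remain.
Put 244 GB in disk 4; 756 GB remain.
Put 201 GB in disk 4; 555 GB remain.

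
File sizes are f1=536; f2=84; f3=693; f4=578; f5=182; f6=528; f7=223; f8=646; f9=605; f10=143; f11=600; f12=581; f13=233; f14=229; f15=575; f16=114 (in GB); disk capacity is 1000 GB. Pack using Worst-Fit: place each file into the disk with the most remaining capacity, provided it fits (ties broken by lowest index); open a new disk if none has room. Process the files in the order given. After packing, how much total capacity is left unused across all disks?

2450

Put f1 (536 GB) in disk 1; 464 GB remain.
Put f2 (84 GB) in disk 1; 380 GB remain.
Put f3 (693 GB) in disk 2; 307 GB remain.
Put f4 (578 GB) in disk 3; 422 GB remain.
Put f5 (182 GB) in disk 3; 240 GB remain.
Put f6 (528 GB) in disk 4; 472 GB remain.
Put f7 (223 GB) in disk 4; 249 GB remain.
Put f8 (646 GB) in disk 5; 354 GB remain.
Put f9 (605 GB) in disk 6; 395 GB remain.
Put f10 (143 GB) in disk 6; 252 GB remain.
Put f11 (600 GB) in disk 7; 400 GB remain.
Put f12 (581 GB) in disk 8; 419 GB remain.
Put f13 (233 GB) in disk 8; 186 GB remain.
Put f14 (229 GB) in disk 7; 171 GB remain.
Put f15 (575 GB) in disk 9; 425 GB remain.
Put f16 (114 GB) in disk 9; 311 GB remain.
9 disks × 1000 GB = 9000 GB; used 6550 GB; unused 2450 GB.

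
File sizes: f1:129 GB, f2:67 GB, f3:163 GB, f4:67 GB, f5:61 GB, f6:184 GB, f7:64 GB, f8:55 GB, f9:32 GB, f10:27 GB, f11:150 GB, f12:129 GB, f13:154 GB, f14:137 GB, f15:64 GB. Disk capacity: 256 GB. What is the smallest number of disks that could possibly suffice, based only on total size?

6

Total size = 129 + 67 + 163 + 67 + 61 + 184 + 64 + 55 + 32 + 27 + 150 + 129 + 154 + 137 + 64 = 1483 GB.
⌈1483 / 256⌉ = 6.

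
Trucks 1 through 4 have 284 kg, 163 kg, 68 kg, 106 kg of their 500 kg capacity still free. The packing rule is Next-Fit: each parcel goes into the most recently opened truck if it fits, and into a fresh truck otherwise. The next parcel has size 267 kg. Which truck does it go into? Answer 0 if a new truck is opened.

Next-Fit only looks at truck 4, which has 106 kg free.
267 kg does not fit, so a new truck is opened.

0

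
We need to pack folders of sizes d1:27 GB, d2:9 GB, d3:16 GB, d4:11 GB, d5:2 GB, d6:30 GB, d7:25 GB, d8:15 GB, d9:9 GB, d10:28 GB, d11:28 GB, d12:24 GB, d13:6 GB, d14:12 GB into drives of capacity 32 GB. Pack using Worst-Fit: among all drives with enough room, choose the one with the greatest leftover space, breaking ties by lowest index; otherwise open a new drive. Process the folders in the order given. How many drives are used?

Put d1 (27 GB) in drive 1; 5 GB remain.
Put d2 (9 GB) in drive 2; 23 GB remain.
Put d3 (16 GB) in drive 2; 7 GB remain.
Put d4 (11 GB) in drive 3; 21 GB remain.
Put d5 (2 GB) in drive 3; 19 GB remain.
Put d6 (30 GB) in drive 4; 2 GB remain.
Put d7 (25 GB) in drive 5; 7 GB remain.
Put d8 (15 GB) in drive 3; 4 GB remain.
Put d9 (9 GB) in drive 6; 23 GB remain.
Put d10 (28 GB) in drive 7; 4 GB remain.
Put d11 (28 GB) in drive 8; 4 GB remain.
Put d12 (24 GB) in drive 9; 8 GB remain.
Put d13 (6 GB) in drive 6; 17 GB remain.
Put d14 (12 GB) in drive 6; 5 GB remain.
Final drives: [27] [9,16] [11,2,15] [30] [25] [9,6,12] [28] [28] [24].

9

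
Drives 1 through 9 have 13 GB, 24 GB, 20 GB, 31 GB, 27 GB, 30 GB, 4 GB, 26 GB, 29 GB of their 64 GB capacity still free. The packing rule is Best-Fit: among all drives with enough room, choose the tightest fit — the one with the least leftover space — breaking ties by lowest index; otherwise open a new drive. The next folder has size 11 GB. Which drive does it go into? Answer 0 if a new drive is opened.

1

Drives with room: drive 1 (13 GB), drive 2 (24 GB), drive 3 (20 GB), drive 4 (31 GB), drive 5 (27 GB), drive 6 (30 GB), drive 8 (26 GB), drive 9 (29 GB).
Tightest fit is drive 1 with 13 GB free.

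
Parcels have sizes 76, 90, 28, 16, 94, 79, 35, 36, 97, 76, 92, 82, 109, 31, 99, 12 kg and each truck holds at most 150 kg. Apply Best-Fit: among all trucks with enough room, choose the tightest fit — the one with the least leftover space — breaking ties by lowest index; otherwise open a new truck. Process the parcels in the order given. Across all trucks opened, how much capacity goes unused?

448

76 kg → truck 1 (remaining 74 kg)
90 kg → truck 2 (remaining 60 kg)
28 kg → truck 2 (remaining 32 kg)
16 kg → truck 2 (remaining 16 kg)
94 kg → truck 3 (remaining 56 kg)
79 kg → truck 4 (remaining 71 kg)
35 kg → truck 3 (remaining 21 kg)
36 kg → truck 4 (remaining 35 kg)
97 kg → truck 5 (remaining 53 kg)
76 kg → truck 6 (remaining 74 kg)
92 kg → truck 7 (remaining 58 kg)
82 kg → truck 8 (remaining 68 kg)
109 kg → truck 9 (remaining 41 kg)
31 kg → truck 4 (remaining 4 kg)
99 kg → truck 10 (remaining 51 kg)
12 kg → truck 2 (remaining 4 kg)
10 trucks × 150 kg = 1500 kg; used 1052 kg; unused 448 kg.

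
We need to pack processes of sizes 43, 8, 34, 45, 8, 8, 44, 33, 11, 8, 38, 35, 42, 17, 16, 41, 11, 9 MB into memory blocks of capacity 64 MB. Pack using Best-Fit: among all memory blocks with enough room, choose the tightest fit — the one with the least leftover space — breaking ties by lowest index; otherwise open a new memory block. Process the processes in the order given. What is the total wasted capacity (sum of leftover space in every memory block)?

43 MB → memory block 1 (remaining 21 MB)
8 MB → memory block 1 (remaining 13 MB)
34 MB → memory block 2 (remaining 30 MB)
45 MB → memory block 3 (remaining 19 MB)
8 MB → memory block 1 (remaining 5 MB)
8 MB → memory block 3 (remaining 11 MB)
44 MB → memory block 4 (remaining 20 MB)
33 MB → memory block 5 (remaining 31 MB)
11 MB → memory block 3 (remaining 0 MB)
8 MB → memory block 4 (remaining 12 MB)
38 MB → memory block 6 (remaining 26 MB)
35 MB → memory block 7 (remaining 29 MB)
42 MB → memory block 8 (remaining 22 MB)
17 MB → memory block 8 (remaining 5 MB)
16 MB → memory block 6 (remaining 10 MB)
41 MB → memory block 9 (remaining 23 MB)
11 MB → memory block 4 (remaining 1 MB)
9 MB → memory block 6 (remaining 1 MB)
9 memory blocks × 64 MB = 576 MB; used 451 MB; unused 125 MB.

125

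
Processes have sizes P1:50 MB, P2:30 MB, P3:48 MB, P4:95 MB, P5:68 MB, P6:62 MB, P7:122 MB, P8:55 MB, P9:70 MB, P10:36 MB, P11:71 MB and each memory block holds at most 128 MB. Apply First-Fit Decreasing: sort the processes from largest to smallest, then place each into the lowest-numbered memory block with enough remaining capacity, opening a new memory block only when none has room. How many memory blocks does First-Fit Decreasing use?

Sorted descending: 122, 95, 71, 70, 68, 62, 55, 50, 48, 36, 30.
memory block 1: place 122 MB, 6 MB left
memory block 2: place 95 MB, 33 MB left
memory block 3: place 71 MB, 57 MB left
memory block 4: place 70 MB, 58 MB left
memory block 5: place 68 MB, 60 MB left
memory block 6: place 62 MB, 66 MB left
memory block 3: place 55 MB, 2 MB left
memory block 4: place 50 MB, 8 MB left
memory block 5: place 48 MB, 12 MB left
memory block 6: place 36 MB, 30 MB left
memory block 2: place 30 MB, 3 MB left
Final memory blocks: [122] [95,30] [71,55] [70,50] [68,48] [62,36].

6 memory blocks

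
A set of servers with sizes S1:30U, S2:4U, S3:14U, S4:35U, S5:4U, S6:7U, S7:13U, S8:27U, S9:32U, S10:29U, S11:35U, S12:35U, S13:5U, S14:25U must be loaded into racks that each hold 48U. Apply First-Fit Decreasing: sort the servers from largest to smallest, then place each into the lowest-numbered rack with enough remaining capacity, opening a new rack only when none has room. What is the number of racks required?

Sorted descending: 35, 35, 35, 32, 30, 29, 27, 25, 14, 13, 7, 5, 4, 4.
35U → rack 1 (remaining 13U)
35U → rack 2 (remaining 13U)
35U → rack 3 (remaining 13U)
32U → rack 4 (remaining 16U)
30U → rack 5 (remaining 18U)
29U → rack 6 (remaining 19U)
27U → rack 7 (remaining 21U)
25U → rack 8 (remaining 23U)
14U → rack 4 (remaining 2U)
13U → rack 1 (remaining 0U)
7U → rack 2 (remaining 6U)
5U → rack 2 (remaining 1U)
4U → rack 3 (remaining 9U)
4U → rack 3 (remaining 5U)

8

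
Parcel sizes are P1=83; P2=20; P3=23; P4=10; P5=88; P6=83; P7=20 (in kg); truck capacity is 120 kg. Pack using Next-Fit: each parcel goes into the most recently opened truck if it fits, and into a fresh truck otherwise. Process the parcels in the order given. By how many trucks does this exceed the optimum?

1

Next-Fit: [83,20] [23,10] [88] [83,20] → 4 trucks.
Total size 327 kg; any packing needs at least ⌈327/120⌉ = 3 trucks.
An optimal packing achieves that bound: [88,23] [83,20,10] [83,20] → 3 trucks.
Excess: 4 − 3 = 1.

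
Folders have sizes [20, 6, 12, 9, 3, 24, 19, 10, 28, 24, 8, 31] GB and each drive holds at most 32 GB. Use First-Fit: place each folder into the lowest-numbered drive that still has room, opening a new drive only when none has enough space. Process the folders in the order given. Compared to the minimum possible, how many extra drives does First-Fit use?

0

First-Fit: [20,6,3] [12,9,10] [24,8] [19] [28] [24] [31] → 7 drives.
Total size 194 GB; any packing needs at least ⌈194/32⌉ = 7 drives.
So 7 is already optimal.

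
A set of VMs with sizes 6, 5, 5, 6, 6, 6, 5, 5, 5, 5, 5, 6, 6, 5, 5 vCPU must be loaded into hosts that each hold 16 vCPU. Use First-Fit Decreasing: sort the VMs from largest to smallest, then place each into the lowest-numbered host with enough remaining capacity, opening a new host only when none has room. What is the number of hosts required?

6

Sorted descending: 6, 6, 6, 6, 6, 6, 5, 5, 5, 5, 5, 5, 5, 5, 5.
Put 6 vCPU in host 1; 10 vCPU remain.
Put 6 vCPU in host 1; 4 vCPU remain.
Put 6 vCPU in host 2; 10 vCPU remain.
Put 6 vCPU in host 2; 4 vCPU remain.
Put 6 vCPU in host 3; 10 vCPU remain.
Put 6 vCPU in host 3; 4 vCPU remain.
Put 5 vCPU in host 4; 11 vCPU remain.
Put 5 vCPU in host 4; 6 vCPU remain.
Put 5 vCPU in host 4; 1 vCPU remain.
Put 5 vCPU in host 5; 11 vCPU remain.
Put 5 vCPU in host 5; 6 vCPU remain.
Put 5 vCPU in host 5; 1 vCPU remain.
Put 5 vCPU in host 6; 11 vCPU remain.
Put 5 vCPU in host 6; 6 vCPU remain.
Put 5 vCPU in host 6; 1 vCPU remain.
Final hosts: [6,6] [6,6] [6,6] [5,5,5] [5,5,5] [5,5,5].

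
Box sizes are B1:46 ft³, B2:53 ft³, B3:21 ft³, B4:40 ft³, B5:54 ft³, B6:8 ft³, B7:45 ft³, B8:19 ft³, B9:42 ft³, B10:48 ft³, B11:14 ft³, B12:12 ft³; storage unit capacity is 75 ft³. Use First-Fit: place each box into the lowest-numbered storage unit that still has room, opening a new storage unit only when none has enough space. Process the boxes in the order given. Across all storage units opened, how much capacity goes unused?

B1 (46 ft³) → storage unit 1 (remaining 29 ft³)
B2 (53 ft³) → storage unit 2 (remaining 22 ft³)
B3 (21 ft³) → storage unit 1 (remaining 8 ft³)
B4 (40 ft³) → storage unit 3 (remaining 35 ft³)
B5 (54 ft³) → storage unit 4 (remaining 21 ft³)
B6 (8 ft³) → storage unit 1 (remaining 0 ft³)
B7 (45 ft³) → storage unit 5 (remaining 30 ft³)
B8 (19 ft³) → storage unit 2 (remaining 3 ft³)
B9 (42 ft³) → storage unit 6 (remaining 33 ft³)
B10 (48 ft³) → storage unit 7 (remaining 27 ft³)
B11 (14 ft³) → storage unit 3 (remaining 21 ft³)
B12 (12 ft³) → storage unit 3 (remaining 9 ft³)
7 storage units × 75 ft³ = 525 ft³; used 402 ft³; unused 123 ft³.

123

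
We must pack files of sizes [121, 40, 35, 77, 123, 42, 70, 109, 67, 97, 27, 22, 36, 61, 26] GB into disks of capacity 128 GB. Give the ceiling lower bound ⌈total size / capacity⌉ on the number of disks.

8 disks

Total size = 121 + 40 + 35 + 77 + 123 + 42 + 70 + 109 + 67 + 97 + 27 + 22 + 36 + 61 + 26 = 953 GB.
⌈953 / 128⌉ = 8.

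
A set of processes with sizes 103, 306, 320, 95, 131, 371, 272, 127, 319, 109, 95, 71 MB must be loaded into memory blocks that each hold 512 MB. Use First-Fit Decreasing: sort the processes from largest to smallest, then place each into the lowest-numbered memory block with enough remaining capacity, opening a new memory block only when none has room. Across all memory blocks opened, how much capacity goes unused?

241

Sorted descending: 371, 320, 319, 306, 272, 131, 127, 109, 103, 95, 95, 71.
memory block 1: place 371 MB, 141 MB left
memory block 2: place 320 MB, 192 MB left
memory block 3: place 319 MB, 193 MB left
memory block 4: place 306 MB, 206 MB left
memory block 5: place 272 MB, 240 MB left
memory block 1: place 131 MB, 10 MB left
memory block 2: place 127 MB, 65 MB left
memory block 3: place 109 MB, 84 MB left
memory block 4: place 103 MB, 103 MB left
memory block 4: place 95 MB, 8 MB left
memory block 5: place 95 MB, 145 MB left
memory block 3: place 71 MB, 13 MB left
5 memory blocks × 512 MB = 2560 MB; used 2319 MB; unused 241 MB.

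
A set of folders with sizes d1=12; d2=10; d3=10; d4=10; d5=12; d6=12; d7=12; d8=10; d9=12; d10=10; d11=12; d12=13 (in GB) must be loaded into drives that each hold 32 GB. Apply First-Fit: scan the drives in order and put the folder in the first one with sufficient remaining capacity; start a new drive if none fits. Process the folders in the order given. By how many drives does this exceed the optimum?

0

First-Fit: [12,10,10] [10,12,10] [12,12] [12,10] [12,13] → 5 drives.
Total size 135 GB; any packing needs at least ⌈135/32⌉ = 5 drives.
So 5 is already optimal.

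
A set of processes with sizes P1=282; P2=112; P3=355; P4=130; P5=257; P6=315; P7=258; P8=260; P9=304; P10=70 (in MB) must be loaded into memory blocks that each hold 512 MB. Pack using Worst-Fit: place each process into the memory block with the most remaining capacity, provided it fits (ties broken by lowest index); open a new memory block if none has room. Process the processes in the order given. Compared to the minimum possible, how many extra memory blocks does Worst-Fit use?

Worst-Fit: [282,112] [355,130] [257,70] [315] [258] [260] [304] → 7 memory blocks.
7 processes exceed 256 MB (half the capacity), and no two of those can share a memory block, so at least 7 memory blocks are needed.
So 7 is already optimal.

0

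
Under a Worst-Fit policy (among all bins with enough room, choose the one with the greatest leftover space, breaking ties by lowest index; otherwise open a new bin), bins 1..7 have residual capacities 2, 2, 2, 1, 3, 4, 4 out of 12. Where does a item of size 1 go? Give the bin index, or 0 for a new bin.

6

Bins with room: bin 1 (2), bin 2 (2), bin 3 (2), bin 4 (1), bin 5 (3), bin 6 (4), bin 7 (4).
Most room is bin 6 with 4 free.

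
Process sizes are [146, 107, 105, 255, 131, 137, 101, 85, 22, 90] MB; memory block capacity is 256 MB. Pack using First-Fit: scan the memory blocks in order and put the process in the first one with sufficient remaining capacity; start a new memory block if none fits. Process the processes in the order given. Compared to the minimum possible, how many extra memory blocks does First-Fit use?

First-Fit: [146,107] [105,131] [255] [137,101] [85,22,90] → 5 memory blocks.
Total size 1179 MB; any packing needs at least ⌈1179/256⌉ = 5 memory blocks.
So 5 is already optimal.

0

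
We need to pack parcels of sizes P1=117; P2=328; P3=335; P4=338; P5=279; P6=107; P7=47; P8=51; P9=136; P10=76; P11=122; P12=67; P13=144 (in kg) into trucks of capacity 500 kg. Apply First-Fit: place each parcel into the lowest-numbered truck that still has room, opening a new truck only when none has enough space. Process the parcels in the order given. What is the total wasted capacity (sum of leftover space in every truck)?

Put P1 (117 kg) in truck 1; 383 kg remain.
Put P2 (328 kg) in truck 1; 55 kg remain.
Put P3 (335 kg) in truck 2; 165 kg remain.
Put P4 (338 kg) in truck 3; 162 kg remain.
Put P5 (279 kg) in truck 4; 221 kg remain.
Put P6 (107 kg) in truck 2; 58 kg remain.
Put P7 (47 kg) in truck 1; 8 kg remain.
Put P8 (51 kg) in truck 2; 7 kg remain.
Put P9 (136 kg) in truck 3; 26 kg remain.
Put P10 (76 kg) in truck 4; 145 kg remain.
Put P11 (122 kg) in truck 4; 23 kg remain.
Put P12 (67 kg) in truck 5; 433 kg remain.
Put P13 (144 kg) in truck 5; 289 kg remain.
5 trucks × 500 kg = 2500 kg; used 2147 kg; unused 353 kg.

353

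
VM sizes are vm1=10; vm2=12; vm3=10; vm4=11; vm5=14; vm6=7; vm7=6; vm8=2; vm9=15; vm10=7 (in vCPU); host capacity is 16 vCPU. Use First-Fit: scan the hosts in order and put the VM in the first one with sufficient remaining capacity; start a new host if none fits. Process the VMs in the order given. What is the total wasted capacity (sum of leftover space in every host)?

18

Put vm1 (10 vCPU) in host 1; 6 vCPU remain.
Put vm2 (12 vCPU) in host 2; 4 vCPU remain.
Put vm3 (10 vCPU) in host 3; 6 vCPU remain.
Put vm4 (11 vCPU) in host 4; 5 vCPU remain.
Put vm5 (14 vCPU) in host 5; 2 vCPU remain.
Put vm6 (7 vCPU) in host 6; 9 vCPU remain.
Put vm7 (6 vCPU) in host 1; 0 vCPU remain.
Put vm8 (2 vCPU) in host 2; 2 vCPU remain.
Put vm9 (15 vCPU) in host 7; 1 vCPU remain.
Put vm10 (7 vCPU) in host 6; 2 vCPU remain.
7 hosts × 16 vCPU = 112 vCPU; used 94 vCPU; unused 18 vCPU.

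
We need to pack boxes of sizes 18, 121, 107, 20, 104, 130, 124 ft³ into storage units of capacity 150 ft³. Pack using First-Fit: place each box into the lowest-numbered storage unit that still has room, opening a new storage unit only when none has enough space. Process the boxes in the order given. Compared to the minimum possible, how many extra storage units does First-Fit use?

First-Fit: [18,121] [107,20] [104] [130] [124] → 5 storage units.
Total size 624 ft³; any packing needs at least ⌈624/150⌉ = 5 storage units.
So 5 is already optimal.

0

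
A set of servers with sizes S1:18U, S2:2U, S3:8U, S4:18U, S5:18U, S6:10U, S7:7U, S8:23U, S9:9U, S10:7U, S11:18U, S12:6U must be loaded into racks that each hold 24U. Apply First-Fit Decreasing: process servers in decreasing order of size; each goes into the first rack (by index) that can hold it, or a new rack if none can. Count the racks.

Sorted descending: 23, 18, 18, 18, 18, 10, 9, 8, 7, 7, 6, 2.
rack 1: place 23U, 1U left
rack 2: place 18U, 6U left
rack 3: place 18U, 6U left
rack 4: place 18U, 6U left
rack 5: place 18U, 6U left
rack 6: place 10U, 14U left
rack 6: place 9U, 5U left
rack 7: place 8U, 16U left
rack 7: place 7U, 9U left
rack 7: place 7U, 2U left
rack 2: place 6U, 0U left
rack 3: place 2U, 4U left

7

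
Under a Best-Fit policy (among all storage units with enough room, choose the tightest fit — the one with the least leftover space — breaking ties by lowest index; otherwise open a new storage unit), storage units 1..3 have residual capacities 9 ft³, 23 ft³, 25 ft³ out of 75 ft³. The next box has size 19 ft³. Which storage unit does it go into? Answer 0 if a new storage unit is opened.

2

Storage units with room: storage unit 2 (23 ft³), storage unit 3 (25 ft³).
Tightest fit is storage unit 2 with 23 ft³ free.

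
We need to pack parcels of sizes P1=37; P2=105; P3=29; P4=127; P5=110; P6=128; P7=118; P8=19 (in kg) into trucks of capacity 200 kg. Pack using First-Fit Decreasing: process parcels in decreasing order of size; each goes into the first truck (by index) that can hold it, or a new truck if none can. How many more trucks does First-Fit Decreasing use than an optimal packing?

0

First-Fit Decreasing: [128,37,29] [127,19] [118] [110] [105] → 5 trucks.
5 parcels exceed 100 kg (half the capacity), and no two of those can share a truck, so at least 5 trucks are needed.
So 5 is already optimal.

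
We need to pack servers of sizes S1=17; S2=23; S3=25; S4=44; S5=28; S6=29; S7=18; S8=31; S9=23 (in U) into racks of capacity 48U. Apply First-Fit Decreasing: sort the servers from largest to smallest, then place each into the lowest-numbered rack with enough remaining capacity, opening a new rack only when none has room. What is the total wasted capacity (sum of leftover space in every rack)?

50

Sorted descending: 44, 31, 29, 28, 25, 23, 23, 18, 17.
Put 44U in rack 1; 4U remain.
Put 31U in rack 2; 17U remain.
Put 29U in rack 3; 19U remain.
Put 28U in rack 4; 20U remain.
Put 25U in rack 5; 23U remain.
Put 23U in rack 5; 0U remain.
Put 23U in rack 6; 25U remain.
Put 18U in rack 3; 1U remain.
Put 17U in rack 2; 0U remain.
6 racks × 48U = 288U; used 238U; unused 50U.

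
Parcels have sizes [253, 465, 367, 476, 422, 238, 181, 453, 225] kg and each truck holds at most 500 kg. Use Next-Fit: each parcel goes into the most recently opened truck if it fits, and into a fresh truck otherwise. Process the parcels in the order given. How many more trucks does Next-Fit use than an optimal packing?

Next-Fit: [253] [465] [367] [476] [422] [238,181] [453] [225] → 8 trucks.
Total size 3080 kg; any packing needs at least ⌈3080/500⌉ = 7 trucks.
An optimal packing achieves that bound: [476] [465] [453] [422] [367] [253,238] [225,181] → 7 trucks.
Excess: 8 − 7 = 1.

1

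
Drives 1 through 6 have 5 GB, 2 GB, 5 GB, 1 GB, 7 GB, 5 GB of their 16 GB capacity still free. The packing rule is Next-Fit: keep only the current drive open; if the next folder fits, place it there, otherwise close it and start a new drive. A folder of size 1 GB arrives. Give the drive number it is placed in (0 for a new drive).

6

Next-Fit only looks at drive 6, which has 5 GB free.
1 GB fits there.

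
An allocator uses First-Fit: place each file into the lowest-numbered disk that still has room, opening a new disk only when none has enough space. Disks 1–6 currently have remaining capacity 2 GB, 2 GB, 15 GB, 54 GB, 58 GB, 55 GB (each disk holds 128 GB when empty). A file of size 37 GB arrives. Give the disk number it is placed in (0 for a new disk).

Disks with room: disk 4 (54 GB), disk 5 (58 GB), disk 6 (55 GB).
The first with room is disk 4.

4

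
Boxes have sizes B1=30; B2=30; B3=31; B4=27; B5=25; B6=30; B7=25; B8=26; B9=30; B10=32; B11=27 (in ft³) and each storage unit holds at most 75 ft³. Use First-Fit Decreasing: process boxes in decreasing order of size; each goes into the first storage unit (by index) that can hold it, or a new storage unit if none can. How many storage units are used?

6

Sorted descending: 32, 31, 30, 30, 30, 30, 27, 27, 26, 25, 25.
storage unit 1: place 32 ft³, 43 ft³ left
storage unit 1: place 31 ft³, 12 ft³ left
storage unit 2: place 30 ft³, 45 ft³ left
storage unit 2: place 30 ft³, 15 ft³ left
storage unit 3: place 30 ft³, 45 ft³ left
storage unit 3: place 30 ft³, 15 ft³ left
storage unit 4: place 27 ft³, 48 ft³ left
storage unit 4: place 27 ft³, 21 ft³ left
storage unit 5: place 26 ft³, 49 ft³ left
storage unit 5: place 25 ft³, 24 ft³ left
storage unit 6: place 25 ft³, 50 ft³ left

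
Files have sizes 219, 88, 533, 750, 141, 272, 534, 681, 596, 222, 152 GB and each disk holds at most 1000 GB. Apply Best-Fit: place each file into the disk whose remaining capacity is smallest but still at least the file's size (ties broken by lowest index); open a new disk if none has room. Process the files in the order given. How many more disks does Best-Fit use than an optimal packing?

0

Best-Fit: [219,88,533,141] [750,222] [272,534,152] [681] [596] → 5 disks.
Total size 4188 GB; any packing needs at least ⌈4188/1000⌉ = 5 disks.
So 5 is already optimal.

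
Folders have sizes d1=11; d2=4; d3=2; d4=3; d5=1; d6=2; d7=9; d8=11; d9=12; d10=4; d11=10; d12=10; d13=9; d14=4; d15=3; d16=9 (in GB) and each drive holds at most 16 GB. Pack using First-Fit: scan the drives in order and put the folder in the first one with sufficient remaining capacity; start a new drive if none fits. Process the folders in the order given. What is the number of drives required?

drive 1: place d1 (11 GB), 5 GB left
drive 1: place d2 (4 GB), 1 GB left
drive 2: place d3 (2 GB), 14 GB left
drive 2: place d4 (3 GB), 11 GB left
drive 1: place d5 (1 GB), 0 GB left
drive 2: place d6 (2 GB), 9 GB left
drive 2: place d7 (9 GB), 0 GB left
drive 3: place d8 (11 GB), 5 GB left
drive 4: place d9 (12 GB), 4 GB left
drive 3: place d10 (4 GB), 1 GB left
drive 5: place d11 (10 GB), 6 GB left
drive 6: place d12 (10 GB), 6 GB left
drive 7: place d13 (9 GB), 7 GB left
drive 4: place d14 (4 GB), 0 GB left
drive 5: place d15 (3 GB), 3 GB left
drive 8: place d16 (9 GB), 7 GB left

8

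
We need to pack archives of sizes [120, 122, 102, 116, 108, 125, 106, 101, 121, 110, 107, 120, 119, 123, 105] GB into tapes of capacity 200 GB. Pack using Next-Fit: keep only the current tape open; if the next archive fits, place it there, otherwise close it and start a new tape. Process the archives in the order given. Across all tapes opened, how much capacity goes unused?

1295

Put 120 GB in tape 1; 80 GB remain.
Put 122 GB in tape 2; 78 GB remain.
Put 102 GB in tape 3; 98 GB remain.
Put 116 GB in tape 4; 84 GB remain.
Put 108 GB in tape 5; 92 GB remain.
Put 125 GB in tape 6; 75 GB remain.
Put 106 GB in tape 7; 94 GB remain.
Put 101 GB in tape 8; 99 GB remain.
Put 121 GB in tape 9; 79 GB remain.
Put 110 GB in tape 10; 90 GB remain.
Put 107 GB in tape 11; 93 GB remain.
Put 120 GB in tape 12; 80 GB remain.
Put 119 GB in tape 13; 81 GB remain.
Put 123 GB in tape 14; 77 GB remain.
Put 105 GB in tape 15; 95 GB remain.
15 tapes × 200 GB = 3000 GB; used 1705 GB; unused 1295 GB.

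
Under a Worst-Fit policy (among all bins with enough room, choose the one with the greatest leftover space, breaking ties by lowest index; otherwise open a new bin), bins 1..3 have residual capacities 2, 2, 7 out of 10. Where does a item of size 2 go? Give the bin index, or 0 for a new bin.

Bins with room: bin 1 (2), bin 2 (2), bin 3 (7).
Most room is bin 3 with 7 free.

3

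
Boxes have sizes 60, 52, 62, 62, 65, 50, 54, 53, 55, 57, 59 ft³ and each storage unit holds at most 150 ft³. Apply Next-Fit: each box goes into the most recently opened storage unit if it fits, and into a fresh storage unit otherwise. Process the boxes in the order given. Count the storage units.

60 ft³ → storage unit 1 (remaining 90 ft³)
52 ft³ → storage unit 1 (remaining 38 ft³)
62 ft³ → storage unit 2 (remaining 88 ft³)
62 ft³ → storage unit 2 (remaining 26 ft³)
65 ft³ → storage unit 3 (remaining 85 ft³)
50 ft³ → storage unit 3 (remaining 35 ft³)
54 ft³ → storage unit 4 (remaining 96 ft³)
53 ft³ → storage unit 4 (remaining 43 ft³)
55 ft³ → storage unit 5 (remaining 95 ft³)
57 ft³ → storage unit 5 (remaining 38 ft³)
59 ft³ → storage unit 6 (remaining 91 ft³)
Final storage units: [60,52] [62,62] [65,50] [54,53] [55,57] [59].

6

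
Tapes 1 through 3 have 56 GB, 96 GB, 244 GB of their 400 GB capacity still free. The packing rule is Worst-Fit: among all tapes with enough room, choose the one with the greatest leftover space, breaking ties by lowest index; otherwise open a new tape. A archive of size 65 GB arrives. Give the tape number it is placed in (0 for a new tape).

Tapes with room: tape 2 (96 GB), tape 3 (244 GB).
Most room is tape 3 with 244 GB free.

3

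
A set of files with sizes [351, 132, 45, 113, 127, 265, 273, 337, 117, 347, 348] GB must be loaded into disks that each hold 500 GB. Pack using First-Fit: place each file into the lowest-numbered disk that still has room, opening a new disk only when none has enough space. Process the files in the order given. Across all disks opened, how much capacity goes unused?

disk 1: place 351 GB, 149 GB left
disk 1: place 132 GB, 17 GB left
disk 2: place 45 GB, 455 GB left
disk 2: place 113 GB, 342 GB left
disk 2: place 127 GB, 215 GB left
disk 3: place 265 GB, 235 GB left
disk 4: place 273 GB, 227 GB left
disk 5: place 337 GB, 163 GB left
disk 2: place 117 GB, 98 GB left
disk 6: place 347 GB, 153 GB left
disk 7: place 348 GB, 152 GB left
7 disks × 500 GB = 3500 GB; used 2455 GB; unused 1045 GB.

1045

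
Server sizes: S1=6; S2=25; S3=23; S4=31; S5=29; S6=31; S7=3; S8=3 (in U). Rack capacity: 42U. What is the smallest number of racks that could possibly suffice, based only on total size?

4

Total size = 6 + 25 + 23 + 31 + 29 + 31 + 3 + 3 = 151U.
⌈151 / 42⌉ = 4.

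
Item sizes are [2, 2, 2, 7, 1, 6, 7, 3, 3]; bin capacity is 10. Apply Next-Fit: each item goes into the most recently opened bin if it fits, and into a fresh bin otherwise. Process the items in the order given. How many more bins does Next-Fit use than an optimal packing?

1

Next-Fit: [2,2,2] [7,1] [6] [7,3] [3] → 5 bins.
Total size 33; any packing needs at least ⌈33/10⌉ = 4 bins.
An optimal packing achieves that bound: [7,3] [7,3] [6,2,2] [2,1] → 4 bins.
Excess: 5 − 4 = 1.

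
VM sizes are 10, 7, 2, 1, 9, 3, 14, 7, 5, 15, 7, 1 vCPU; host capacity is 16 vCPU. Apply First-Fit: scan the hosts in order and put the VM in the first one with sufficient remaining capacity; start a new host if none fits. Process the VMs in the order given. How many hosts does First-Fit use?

Put 10 vCPU in host 1; 6 vCPU remain.
Put 7 vCPU in host 2; 9 vCPU remain.
Put 2 vCPU in host 1; 4 vCPU remain.
Put 1 vCPU in host 1; 3 vCPU remain.
Put 9 vCPU in host 2; 0 vCPU remain.
Put 3 vCPU in host 1; 0 vCPU remain.
Put 14 vCPU in host 3; 2 vCPU remain.
Put 7 vCPU in host 4; 9 vCPU remain.
Put 5 vCPU in host 4; 4 vCPU remain.
Put 15 vCPU in host 5; 1 vCPU remain.
Put 7 vCPU in host 6; 9 vCPU remain.
Put 1 vCPU in host 3; 1 vCPU remain.

6 hosts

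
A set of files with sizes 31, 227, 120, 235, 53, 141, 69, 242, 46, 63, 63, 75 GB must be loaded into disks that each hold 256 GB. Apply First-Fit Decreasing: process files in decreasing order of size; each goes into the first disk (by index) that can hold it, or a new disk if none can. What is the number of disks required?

6 disks

Sorted descending: 242, 235, 227, 141, 120, 75, 69, 63, 63, 53, 46, 31.
Put 242 GB in disk 1; 14 GB remain.
Put 235 GB in disk 2; 21 GB remain.
Put 227 GB in disk 3; 29 GB remain.
Put 141 GB in disk 4; 115 GB remain.
Put 120 GB in disk 5; 136 GB remain.
Put 75 GB in disk 4; 40 GB remain.
Put 69 GB in disk 5; 67 GB remain.
Put 63 GB in disk 5; 4 GB remain.
Put 63 GB in disk 6; 193 GB remain.
Put 53 GB in disk 6; 140 GB remain.
Put 46 GB in disk 6; 94 GB remain.
Put 31 GB in disk 4; 9 GB remain.
Final disks: [242] [235] [227] [141,75,31] [120,69,63] [63,53,46].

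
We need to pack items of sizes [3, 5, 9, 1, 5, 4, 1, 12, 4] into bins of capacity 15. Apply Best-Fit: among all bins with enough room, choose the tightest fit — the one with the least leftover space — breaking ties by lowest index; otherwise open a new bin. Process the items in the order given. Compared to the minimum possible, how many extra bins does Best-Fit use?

Best-Fit: [3,5,4,1] [9,1,5] [12] [4] → 4 bins.
Total size 44; any packing needs at least ⌈44/15⌉ = 3 bins.
An optimal packing achieves that bound: [12,3] [9,5,1] [5,4,4,1] → 3 bins.
Excess: 4 − 3 = 1.

1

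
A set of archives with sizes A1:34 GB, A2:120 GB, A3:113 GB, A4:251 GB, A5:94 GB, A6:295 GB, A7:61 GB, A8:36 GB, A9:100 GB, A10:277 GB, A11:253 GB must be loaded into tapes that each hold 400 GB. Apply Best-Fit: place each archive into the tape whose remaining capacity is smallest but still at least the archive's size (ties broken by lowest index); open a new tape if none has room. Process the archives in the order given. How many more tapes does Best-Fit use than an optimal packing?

0

Best-Fit: [34,120,113,94,36] [251,100] [295,61] [277] [253] → 5 tapes.
Total size 1634 GB; any packing needs at least ⌈1634/400⌉ = 5 tapes.
So 5 is already optimal.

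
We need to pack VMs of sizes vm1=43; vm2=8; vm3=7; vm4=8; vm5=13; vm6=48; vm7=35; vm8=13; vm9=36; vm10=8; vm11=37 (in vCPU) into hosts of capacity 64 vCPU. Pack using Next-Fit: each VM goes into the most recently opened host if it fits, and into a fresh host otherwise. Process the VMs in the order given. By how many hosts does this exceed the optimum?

1

Next-Fit: [43,8,7] [8,13] [48] [35,13] [36,8] [37] → 6 hosts.
5 VMs exceed 32 vCPU (half the capacity), and no two of those can share a host, so at least 5 hosts are needed.
An optimal packing achieves that bound: [48,13] [43,13,8] [37,8,8,7] [36] [35] → 5 hosts.
Excess: 6 − 5 = 1.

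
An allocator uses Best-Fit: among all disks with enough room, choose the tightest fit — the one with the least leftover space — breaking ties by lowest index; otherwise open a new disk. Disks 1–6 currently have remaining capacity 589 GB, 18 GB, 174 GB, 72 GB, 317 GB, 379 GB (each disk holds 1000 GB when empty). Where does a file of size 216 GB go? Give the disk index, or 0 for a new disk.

Disks with room: disk 1 (589 GB), disk 5 (317 GB), disk 6 (379 GB).
Tightest fit is disk 5 with 317 GB free.

5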